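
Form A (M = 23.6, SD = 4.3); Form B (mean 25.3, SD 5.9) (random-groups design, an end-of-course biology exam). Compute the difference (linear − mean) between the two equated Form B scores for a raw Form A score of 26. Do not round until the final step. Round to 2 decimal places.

0.89

Mean-equated: 26 + (25.3 − 23.6) = 27.70
Linear-equated: (5.9/4.3)(26 − 23.6) + 25.3 = 28.593
Difference = 28.593 − 27.70 = 0.89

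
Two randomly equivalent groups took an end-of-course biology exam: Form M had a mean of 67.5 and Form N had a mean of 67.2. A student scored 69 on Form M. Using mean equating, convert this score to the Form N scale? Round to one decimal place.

68.7

Mean equating: y = x + (M_Y − M_X) = 69 + (67.2 − 67.5) = 68.7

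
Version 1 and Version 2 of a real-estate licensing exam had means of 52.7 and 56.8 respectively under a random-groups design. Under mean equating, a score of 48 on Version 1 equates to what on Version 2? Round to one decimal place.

Mean equating: y = x + (M_Y − M_X) = 48 + (56.8 − 52.7) = 52.1

52.1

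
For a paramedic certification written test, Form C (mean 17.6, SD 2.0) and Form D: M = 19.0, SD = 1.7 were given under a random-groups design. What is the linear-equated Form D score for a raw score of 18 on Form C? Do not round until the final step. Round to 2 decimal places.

Linear equating: y = (SD_Y/SD_X)(x − M_X) + M_Y
y = (1.7/2.0)(18 − 17.6) + 19.0
y = 0.850000 × 0.4 + 19.0 = 0.3400 + 19.0 = 19.34

19.34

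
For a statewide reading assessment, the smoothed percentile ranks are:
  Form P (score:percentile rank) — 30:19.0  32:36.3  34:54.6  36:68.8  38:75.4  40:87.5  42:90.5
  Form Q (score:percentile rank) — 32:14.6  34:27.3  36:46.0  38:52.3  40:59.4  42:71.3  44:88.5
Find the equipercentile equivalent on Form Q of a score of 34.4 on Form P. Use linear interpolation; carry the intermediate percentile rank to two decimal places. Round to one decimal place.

PR of 34.4 on Form P: 54.6 + (34.4 − 34)/(36 − 34) × (68.8 − 54.6) = 57.44
On Form Q, PR 57.44 falls between score 38 (PR 52.3) and 40 (PR 59.4).
Interpolate: 38 + (57.44 − 52.3)/(59.4 − 52.3) × (40 − 38) = 39.4

39.4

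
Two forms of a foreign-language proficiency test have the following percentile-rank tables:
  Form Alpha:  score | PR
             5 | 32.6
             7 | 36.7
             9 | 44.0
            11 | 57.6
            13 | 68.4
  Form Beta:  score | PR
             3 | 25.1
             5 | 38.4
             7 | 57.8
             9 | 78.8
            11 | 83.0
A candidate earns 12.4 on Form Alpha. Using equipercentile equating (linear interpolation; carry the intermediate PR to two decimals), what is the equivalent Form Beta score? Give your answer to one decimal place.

PR of 12.4 on Form Alpha: 57.6 + (12.4 − 11)/(13 − 11) × (68.4 − 57.6) = 65.16
On Form Beta, PR 65.16 falls between score 7 (PR 57.8) and 9 (PR 78.8).
Interpolate: 7 + (65.16 − 57.8)/(78.8 − 57.8) × (9 − 7) = 7.7

7.7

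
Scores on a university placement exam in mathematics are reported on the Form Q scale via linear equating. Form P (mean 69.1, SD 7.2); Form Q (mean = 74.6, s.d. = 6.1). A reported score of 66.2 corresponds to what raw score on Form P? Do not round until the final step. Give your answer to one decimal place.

Invert y = (SD_Y/SD_X)(x − M_X) + M_Y:
x = (SD_X/SD_Y)(y − M_Y) + M_X = (7.2/6.1)(66.2 − 74.6) + 69.1
x = 1.180328 × -8.400 + 69.1 = 59.2

59.2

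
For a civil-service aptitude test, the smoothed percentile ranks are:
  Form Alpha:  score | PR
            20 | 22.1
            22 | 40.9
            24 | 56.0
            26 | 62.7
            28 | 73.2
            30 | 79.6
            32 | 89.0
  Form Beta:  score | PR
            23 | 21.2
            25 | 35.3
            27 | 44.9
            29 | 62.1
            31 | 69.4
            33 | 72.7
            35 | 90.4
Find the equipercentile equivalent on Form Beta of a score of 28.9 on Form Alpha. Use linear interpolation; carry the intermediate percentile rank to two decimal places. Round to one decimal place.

PR of 28.9 on Form Alpha: 73.2 + (28.9 − 28)/(30 − 28) × (79.6 − 73.2) = 76.08
On Form Beta, PR 76.08 falls between score 33 (PR 72.7) and 35 (PR 90.4).
Interpolate: 33 + (76.08 − 72.7)/(90.4 − 72.7) × (35 − 33) = 33.4

33.4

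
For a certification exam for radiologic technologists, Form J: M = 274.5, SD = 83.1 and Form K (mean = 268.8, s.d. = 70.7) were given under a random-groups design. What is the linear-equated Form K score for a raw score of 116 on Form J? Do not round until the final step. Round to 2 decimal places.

133.95

Linear equating: y = (SD_Y/SD_X)(x − M_X) + M_Y
y = (70.7/83.1)(116 − 274.5) + 268.8
y = 0.850782 × -158.5 + 268.8 = -134.8490 + 268.8 = 133.95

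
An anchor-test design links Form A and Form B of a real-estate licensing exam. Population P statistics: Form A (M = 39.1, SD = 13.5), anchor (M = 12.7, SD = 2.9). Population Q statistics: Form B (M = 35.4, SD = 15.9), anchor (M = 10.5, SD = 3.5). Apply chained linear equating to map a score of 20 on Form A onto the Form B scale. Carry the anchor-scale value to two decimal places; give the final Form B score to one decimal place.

Form A → anchor (Population P): v = (2.9/13.5)(20 − 39.1) + 12.7 = 8.60
anchor → Form B (Population Q): y = (15.9/3.5)(8.60 − 10.5) + 35.4 = 26.8

26.8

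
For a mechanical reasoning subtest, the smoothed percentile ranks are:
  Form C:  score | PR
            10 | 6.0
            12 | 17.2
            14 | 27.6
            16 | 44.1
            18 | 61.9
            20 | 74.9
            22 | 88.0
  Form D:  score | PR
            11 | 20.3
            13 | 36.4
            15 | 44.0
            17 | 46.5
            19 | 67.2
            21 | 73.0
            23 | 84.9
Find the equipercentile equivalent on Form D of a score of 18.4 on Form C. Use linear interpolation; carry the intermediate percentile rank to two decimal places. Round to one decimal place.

PR of 18.4 on Form C: 61.9 + (18.4 − 18)/(20 − 18) × (74.9 − 61.9) = 64.50
On Form D, PR 64.50 falls between score 17 (PR 46.5) and 19 (PR 67.2).
Interpolate: 17 + (64.50 − 46.5)/(67.2 − 46.5) × (19 − 17) = 18.7

18.7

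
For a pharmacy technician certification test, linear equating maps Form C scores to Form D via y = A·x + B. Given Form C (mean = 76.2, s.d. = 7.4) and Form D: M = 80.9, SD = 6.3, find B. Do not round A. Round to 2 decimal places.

A = SD_Y / SD_X = 6.3 / 7.4 = 0.851351
B = M_Y − A·M_X = 80.9 − 0.851351 × 76.2 = 16.03

16.03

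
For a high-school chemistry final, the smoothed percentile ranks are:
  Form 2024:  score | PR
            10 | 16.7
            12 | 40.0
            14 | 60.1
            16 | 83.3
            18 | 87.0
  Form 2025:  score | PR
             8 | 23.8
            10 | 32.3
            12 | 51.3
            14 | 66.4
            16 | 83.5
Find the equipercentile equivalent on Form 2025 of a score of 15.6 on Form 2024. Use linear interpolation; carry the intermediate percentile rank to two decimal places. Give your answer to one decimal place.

15.4

PR of 15.6 on Form 2024: 60.1 + (15.6 − 14)/(16 − 14) × (83.3 − 60.1) = 78.66
On Form 2025, PR 78.66 falls between score 14 (PR 66.4) and 16 (PR 83.5).
Interpolate: 14 + (78.66 − 66.4)/(83.5 − 66.4) × (16 − 14) = 15.4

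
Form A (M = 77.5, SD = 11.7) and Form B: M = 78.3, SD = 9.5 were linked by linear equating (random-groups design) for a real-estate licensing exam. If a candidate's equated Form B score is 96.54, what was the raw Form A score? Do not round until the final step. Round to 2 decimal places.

99.96

Invert y = (SD_Y/SD_X)(x − M_X) + M_Y:
x = (SD_X/SD_Y)(y − M_Y) + M_X = (11.7/9.5)(96.54 − 78.3) + 77.5
x = 1.231579 × 18.240 + 77.5 = 99.96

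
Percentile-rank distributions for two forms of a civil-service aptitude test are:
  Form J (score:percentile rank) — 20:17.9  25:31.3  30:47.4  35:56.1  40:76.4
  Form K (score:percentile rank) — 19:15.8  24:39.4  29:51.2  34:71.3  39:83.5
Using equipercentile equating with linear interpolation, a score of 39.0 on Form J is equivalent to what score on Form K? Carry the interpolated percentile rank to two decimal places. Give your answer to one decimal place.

PR of 39.0 on Form J: 56.1 + (39.0 − 35)/(40 − 35) × (76.4 − 56.1) = 72.34
On Form K, PR 72.34 falls between score 34 (PR 71.3) and 39 (PR 83.5).
Interpolate: 34 + (72.34 − 71.3)/(83.5 − 71.3) × (39 − 34) = 34.4

34.4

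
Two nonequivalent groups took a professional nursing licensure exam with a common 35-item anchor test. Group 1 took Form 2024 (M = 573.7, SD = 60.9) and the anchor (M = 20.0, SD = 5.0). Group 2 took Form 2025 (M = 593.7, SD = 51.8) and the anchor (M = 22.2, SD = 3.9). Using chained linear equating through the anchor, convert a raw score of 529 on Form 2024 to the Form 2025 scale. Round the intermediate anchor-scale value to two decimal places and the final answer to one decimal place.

Form 2024 → anchor (Group 1): v = (5.0/60.9)(529 − 573.7) + 20.0 = 16.33
anchor → Form 2025 (Group 2): y = (51.8/3.9)(16.33 − 22.2) + 593.7 = 515.7

515.7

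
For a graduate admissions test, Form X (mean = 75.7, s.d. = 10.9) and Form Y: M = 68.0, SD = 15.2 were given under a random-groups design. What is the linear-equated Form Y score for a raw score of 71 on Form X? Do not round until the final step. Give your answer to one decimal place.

Linear equating: y = (SD_Y/SD_X)(x − M_X) + M_Y
y = (15.2/10.9)(71 − 75.7) + 68.0
y = 1.394495 × -4.7 + 68.0 = -6.5541 + 68.0 = 61.4

61.4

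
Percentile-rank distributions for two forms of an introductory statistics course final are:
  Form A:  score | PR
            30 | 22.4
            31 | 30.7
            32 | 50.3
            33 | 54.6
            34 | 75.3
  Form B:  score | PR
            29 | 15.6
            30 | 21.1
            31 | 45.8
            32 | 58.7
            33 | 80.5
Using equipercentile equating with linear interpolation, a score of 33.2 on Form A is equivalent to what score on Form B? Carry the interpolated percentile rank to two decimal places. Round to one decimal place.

PR of 33.2 on Form A: 54.6 + (33.2 − 33)/(34 − 33) × (75.3 − 54.6) = 58.74
On Form B, PR 58.74 falls between score 32 (PR 58.7) and 33 (PR 80.5).
Interpolate: 32 + (58.74 − 58.7)/(80.5 − 58.7) × (33 − 32) = 32.0

32.0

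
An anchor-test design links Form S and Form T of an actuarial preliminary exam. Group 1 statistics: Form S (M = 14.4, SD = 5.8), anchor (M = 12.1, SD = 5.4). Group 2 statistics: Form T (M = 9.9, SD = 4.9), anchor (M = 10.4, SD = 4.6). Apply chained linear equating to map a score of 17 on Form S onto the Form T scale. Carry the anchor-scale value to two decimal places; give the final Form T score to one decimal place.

14.3

Form S → anchor (Group 1): v = (5.4/5.8)(17 − 14.4) + 12.1 = 14.52
anchor → Form T (Group 2): y = (4.9/4.6)(14.52 − 10.4) + 9.9 = 14.3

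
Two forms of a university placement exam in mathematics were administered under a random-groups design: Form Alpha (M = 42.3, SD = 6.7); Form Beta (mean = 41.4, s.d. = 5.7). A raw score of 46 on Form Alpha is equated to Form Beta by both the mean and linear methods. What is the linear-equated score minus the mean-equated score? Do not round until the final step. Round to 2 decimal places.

-0.55

Mean-equated: 46 + (41.4 − 42.3) = 45.10
Linear-equated: (5.7/6.7)(46 − 42.3) + 41.4 = 44.548
Difference = 44.548 − 45.10 = -0.55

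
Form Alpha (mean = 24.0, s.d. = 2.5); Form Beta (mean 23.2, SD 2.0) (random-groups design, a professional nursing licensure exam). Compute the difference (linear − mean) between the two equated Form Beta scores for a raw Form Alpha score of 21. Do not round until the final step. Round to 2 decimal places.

Mean-equated: 21 + (23.2 − 24.0) = 20.20
Linear-equated: (2.0/2.5)(21 − 24.0) + 23.2 = 20.800
Difference = 20.800 − 20.20 = 0.60

0.60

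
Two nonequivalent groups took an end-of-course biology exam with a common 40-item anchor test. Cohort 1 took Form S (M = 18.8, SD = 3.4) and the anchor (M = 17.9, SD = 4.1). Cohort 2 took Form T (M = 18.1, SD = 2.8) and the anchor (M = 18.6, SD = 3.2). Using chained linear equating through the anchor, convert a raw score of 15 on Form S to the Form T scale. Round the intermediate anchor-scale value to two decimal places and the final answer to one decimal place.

13.5

Form S → anchor (Cohort 1): v = (4.1/3.4)(15 − 18.8) + 17.9 = 13.32
anchor → Form T (Cohort 2): y = (2.8/3.2)(13.32 − 18.6) + 18.1 = 13.5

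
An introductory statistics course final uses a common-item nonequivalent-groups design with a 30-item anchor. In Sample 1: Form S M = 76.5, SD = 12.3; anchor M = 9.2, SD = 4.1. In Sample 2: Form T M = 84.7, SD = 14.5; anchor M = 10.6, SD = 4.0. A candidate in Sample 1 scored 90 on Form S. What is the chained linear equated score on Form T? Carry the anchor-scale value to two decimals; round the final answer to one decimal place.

95.9

Form S → anchor (Sample 1): v = (4.1/12.3)(90 − 76.5) + 9.2 = 13.70
anchor → Form T (Sample 2): y = (14.5/4.0)(13.70 − 10.6) + 84.7 = 95.9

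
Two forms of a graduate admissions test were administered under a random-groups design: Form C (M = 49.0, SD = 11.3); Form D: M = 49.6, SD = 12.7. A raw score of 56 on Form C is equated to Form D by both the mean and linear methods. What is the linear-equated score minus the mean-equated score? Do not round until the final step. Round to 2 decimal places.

0.87

Mean-equated: 56 + (49.6 − 49.0) = 56.60
Linear-equated: (12.7/11.3)(56 − 49.0) + 49.6 = 57.467
Difference = 57.467 − 56.60 = 0.87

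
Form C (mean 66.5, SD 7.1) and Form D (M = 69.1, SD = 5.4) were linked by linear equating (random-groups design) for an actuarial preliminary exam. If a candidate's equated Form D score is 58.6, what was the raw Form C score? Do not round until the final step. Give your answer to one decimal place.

Invert y = (SD_Y/SD_X)(x − M_X) + M_Y:
x = (SD_X/SD_Y)(y − M_Y) + M_X = (7.1/5.4)(58.6 − 69.1) + 66.5
x = 1.314815 × -10.500 + 66.5 = 52.7

52.7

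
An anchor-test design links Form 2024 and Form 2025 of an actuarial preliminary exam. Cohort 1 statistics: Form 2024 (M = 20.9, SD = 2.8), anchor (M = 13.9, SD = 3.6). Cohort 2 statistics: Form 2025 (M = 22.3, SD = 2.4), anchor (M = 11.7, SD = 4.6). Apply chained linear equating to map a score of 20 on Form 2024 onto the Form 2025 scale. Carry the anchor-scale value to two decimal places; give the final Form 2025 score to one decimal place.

Form 2024 → anchor (Cohort 1): v = (3.6/2.8)(20 − 20.9) + 13.9 = 12.74
anchor → Form 2025 (Cohort 2): y = (2.4/4.6)(12.74 − 11.7) + 22.3 = 22.8

22.8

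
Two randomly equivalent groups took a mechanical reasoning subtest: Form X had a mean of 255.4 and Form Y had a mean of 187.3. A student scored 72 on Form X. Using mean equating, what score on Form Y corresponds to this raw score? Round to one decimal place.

Mean equating: y = x + (M_Y − M_X) = 72 + (187.3 − 255.4) = 3.9

3.9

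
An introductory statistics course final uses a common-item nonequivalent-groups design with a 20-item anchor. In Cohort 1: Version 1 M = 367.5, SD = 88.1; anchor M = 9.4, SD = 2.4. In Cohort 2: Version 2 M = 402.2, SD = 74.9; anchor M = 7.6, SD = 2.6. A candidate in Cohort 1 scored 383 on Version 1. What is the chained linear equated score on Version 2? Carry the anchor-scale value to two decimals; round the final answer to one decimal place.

Version 1 → anchor (Cohort 1): v = (2.4/88.1)(383 − 367.5) + 9.4 = 9.82
anchor → Version 2 (Cohort 2): y = (74.9/2.6)(9.82 − 7.6) + 402.2 = 466.2

466.2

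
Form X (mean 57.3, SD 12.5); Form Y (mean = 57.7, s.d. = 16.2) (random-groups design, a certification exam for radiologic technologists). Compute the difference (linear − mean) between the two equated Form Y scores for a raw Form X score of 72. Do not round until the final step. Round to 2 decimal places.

Mean-equated: 72 + (57.7 − 57.3) = 72.40
Linear-equated: (16.2/12.5)(72 − 57.3) + 57.7 = 76.751
Difference = 76.751 − 72.40 = 4.35

4.35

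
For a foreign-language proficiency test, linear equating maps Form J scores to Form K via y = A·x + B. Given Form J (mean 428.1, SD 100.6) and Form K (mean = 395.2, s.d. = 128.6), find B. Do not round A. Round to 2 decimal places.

-152.05

A = SD_Y / SD_X = 128.6 / 100.6 = 1.278330
B = M_Y − A·M_X = 395.2 − 1.278330 × 428.1 = -152.05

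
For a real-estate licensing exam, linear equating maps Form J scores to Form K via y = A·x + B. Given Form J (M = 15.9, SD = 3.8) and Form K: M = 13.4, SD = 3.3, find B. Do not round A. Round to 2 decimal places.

-0.41

A = SD_Y / SD_X = 3.3 / 3.8 = 0.868421
B = M_Y − A·M_X = 13.4 − 0.868421 × 15.9 = -0.41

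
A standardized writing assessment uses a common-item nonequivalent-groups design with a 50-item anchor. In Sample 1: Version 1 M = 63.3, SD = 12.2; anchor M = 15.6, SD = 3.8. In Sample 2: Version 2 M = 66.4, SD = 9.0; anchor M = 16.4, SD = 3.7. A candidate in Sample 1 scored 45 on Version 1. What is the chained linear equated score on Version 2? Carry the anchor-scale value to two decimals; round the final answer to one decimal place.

50.6

Version 1 → anchor (Sample 1): v = (3.8/12.2)(45 − 63.3) + 15.6 = 9.90
anchor → Version 2 (Sample 2): y = (9.0/3.7)(9.90 − 16.4) + 66.4 = 50.6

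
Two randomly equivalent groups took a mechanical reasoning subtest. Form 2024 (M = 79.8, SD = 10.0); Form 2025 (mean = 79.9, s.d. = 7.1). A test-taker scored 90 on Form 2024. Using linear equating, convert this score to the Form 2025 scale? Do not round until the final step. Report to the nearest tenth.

87.1

Linear equating: y = (SD_Y/SD_X)(x − M_X) + M_Y
y = (7.1/10.0)(90 − 79.8) + 79.9
y = 0.710000 × 10.2 + 79.9 = 7.2420 + 79.9 = 87.1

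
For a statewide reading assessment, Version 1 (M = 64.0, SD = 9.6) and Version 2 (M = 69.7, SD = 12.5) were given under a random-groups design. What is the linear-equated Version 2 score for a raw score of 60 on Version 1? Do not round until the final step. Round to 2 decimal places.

Linear equating: y = (SD_Y/SD_X)(x − M_X) + M_Y
y = (12.5/9.6)(60 − 64.0) + 69.7
y = 1.302083 × -4.0 + 69.7 = -5.2083 + 69.7 = 64.49

64.49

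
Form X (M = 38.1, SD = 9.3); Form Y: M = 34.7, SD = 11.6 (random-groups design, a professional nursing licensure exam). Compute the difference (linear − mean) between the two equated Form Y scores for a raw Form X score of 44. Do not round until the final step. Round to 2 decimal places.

1.46

Mean-equated: 44 + (34.7 − 38.1) = 40.60
Linear-equated: (11.6/9.3)(44 − 38.1) + 34.7 = 42.059
Difference = 42.059 − 40.60 = 1.46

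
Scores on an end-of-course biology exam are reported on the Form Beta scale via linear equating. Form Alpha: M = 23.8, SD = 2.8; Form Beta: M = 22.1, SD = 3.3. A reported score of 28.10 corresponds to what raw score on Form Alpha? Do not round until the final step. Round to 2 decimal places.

28.89

Invert y = (SD_Y/SD_X)(x − M_X) + M_Y:
x = (SD_X/SD_Y)(y − M_Y) + M_X = (2.8/3.3)(28.10 − 22.1) + 23.8
x = 0.848485 × 6.000 + 23.8 = 28.89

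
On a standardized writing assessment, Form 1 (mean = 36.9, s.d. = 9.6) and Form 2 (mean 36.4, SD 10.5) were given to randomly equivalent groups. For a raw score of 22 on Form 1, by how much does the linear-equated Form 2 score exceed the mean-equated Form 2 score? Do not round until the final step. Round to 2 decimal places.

Mean-equated: 22 + (36.4 − 36.9) = 21.50
Linear-equated: (10.5/9.6)(22 − 36.9) + 36.4 = 20.103
Difference = 20.103 − 21.50 = -1.40

-1.40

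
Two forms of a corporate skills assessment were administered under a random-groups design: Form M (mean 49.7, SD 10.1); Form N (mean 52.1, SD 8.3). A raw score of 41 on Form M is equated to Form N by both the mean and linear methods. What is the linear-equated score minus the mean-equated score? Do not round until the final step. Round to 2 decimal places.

Mean-equated: 41 + (52.1 − 49.7) = 43.40
Linear-equated: (8.3/10.1)(41 − 49.7) + 52.1 = 44.950
Difference = 44.950 − 43.40 = 1.55

1.55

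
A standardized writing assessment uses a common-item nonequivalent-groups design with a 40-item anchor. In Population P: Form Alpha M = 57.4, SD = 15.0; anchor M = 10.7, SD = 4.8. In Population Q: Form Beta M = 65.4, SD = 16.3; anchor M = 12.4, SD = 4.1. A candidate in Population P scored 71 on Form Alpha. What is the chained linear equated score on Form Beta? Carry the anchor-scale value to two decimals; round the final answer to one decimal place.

75.9

Form Alpha → anchor (Population P): v = (4.8/15.0)(71 − 57.4) + 10.7 = 15.05
anchor → Form Beta (Population Q): y = (16.3/4.1)(15.05 − 12.4) + 65.4 = 75.9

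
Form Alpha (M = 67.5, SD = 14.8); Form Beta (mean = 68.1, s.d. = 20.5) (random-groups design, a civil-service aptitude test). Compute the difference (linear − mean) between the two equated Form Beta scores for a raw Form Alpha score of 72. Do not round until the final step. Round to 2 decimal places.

Mean-equated: 72 + (68.1 − 67.5) = 72.60
Linear-equated: (20.5/14.8)(72 − 67.5) + 68.1 = 74.333
Difference = 74.333 − 72.60 = 1.73

1.73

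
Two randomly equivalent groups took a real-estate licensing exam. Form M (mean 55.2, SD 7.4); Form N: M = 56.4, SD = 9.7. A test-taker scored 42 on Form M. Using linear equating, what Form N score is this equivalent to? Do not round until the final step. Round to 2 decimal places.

39.10

Linear equating: y = (SD_Y/SD_X)(x − M_X) + M_Y
y = (9.7/7.4)(42 − 55.2) + 56.4
y = 1.310811 × -13.2 + 56.4 = -17.3027 + 56.4 = 39.10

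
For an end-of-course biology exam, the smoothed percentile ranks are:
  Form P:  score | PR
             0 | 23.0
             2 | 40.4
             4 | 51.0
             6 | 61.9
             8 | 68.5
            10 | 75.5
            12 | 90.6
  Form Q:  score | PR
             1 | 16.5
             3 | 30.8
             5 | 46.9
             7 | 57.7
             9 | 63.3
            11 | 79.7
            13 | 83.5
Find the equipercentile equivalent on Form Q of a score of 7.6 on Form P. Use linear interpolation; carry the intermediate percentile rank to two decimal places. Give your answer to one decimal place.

PR of 7.6 on Form P: 61.9 + (7.6 − 6)/(8 − 6) × (68.5 − 61.9) = 67.18
On Form Q, PR 67.18 falls between score 9 (PR 63.3) and 11 (PR 79.7).
Interpolate: 9 + (67.18 − 63.3)/(79.7 − 63.3) × (11 − 9) = 9.5

9.5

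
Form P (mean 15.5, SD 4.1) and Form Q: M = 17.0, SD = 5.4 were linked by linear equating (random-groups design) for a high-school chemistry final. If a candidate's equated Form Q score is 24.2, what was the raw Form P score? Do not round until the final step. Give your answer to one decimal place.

21.0

Invert y = (SD_Y/SD_X)(x − M_X) + M_Y:
x = (SD_X/SD_Y)(y − M_Y) + M_X = (4.1/5.4)(24.2 − 17.0) + 15.5
x = 0.759259 × 7.200 + 15.5 = 21.0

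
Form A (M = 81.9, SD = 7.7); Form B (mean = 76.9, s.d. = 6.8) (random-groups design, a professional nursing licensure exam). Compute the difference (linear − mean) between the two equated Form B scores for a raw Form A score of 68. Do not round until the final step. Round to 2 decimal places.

Mean-equated: 68 + (76.9 − 81.9) = 63.00
Linear-equated: (6.8/7.7)(68 − 81.9) + 76.9 = 64.625
Difference = 64.625 − 63.00 = 1.62

1.62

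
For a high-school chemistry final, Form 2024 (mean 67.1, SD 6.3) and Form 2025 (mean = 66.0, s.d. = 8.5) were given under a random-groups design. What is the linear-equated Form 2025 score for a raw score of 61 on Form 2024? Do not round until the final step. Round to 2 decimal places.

57.77

Linear equating: y = (SD_Y/SD_X)(x − M_X) + M_Y
y = (8.5/6.3)(61 − 67.1) + 66.0
y = 1.349206 × -6.1 + 66.0 = -8.2302 + 66.0 = 57.77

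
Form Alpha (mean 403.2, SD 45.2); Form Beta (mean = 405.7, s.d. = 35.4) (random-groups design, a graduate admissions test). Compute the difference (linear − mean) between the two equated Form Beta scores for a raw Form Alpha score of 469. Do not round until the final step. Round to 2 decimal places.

Mean-equated: 469 + (405.7 − 403.2) = 471.50
Linear-equated: (35.4/45.2)(469 − 403.2) + 405.7 = 457.234
Difference = 457.234 − 471.50 = -14.27

-14.27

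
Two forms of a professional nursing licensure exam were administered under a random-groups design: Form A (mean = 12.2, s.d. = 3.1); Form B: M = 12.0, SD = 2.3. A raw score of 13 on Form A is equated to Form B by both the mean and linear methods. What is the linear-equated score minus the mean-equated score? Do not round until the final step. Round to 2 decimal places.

-0.21

Mean-equated: 13 + (12.0 − 12.2) = 12.80
Linear-equated: (2.3/3.1)(13 − 12.2) + 12.0 = 12.594
Difference = 12.594 − 12.80 = -0.21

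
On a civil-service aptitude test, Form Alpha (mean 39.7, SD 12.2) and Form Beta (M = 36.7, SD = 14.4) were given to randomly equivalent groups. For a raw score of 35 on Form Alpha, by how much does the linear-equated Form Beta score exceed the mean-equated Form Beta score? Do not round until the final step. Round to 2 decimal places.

-0.85

Mean-equated: 35 + (36.7 − 39.7) = 32.00
Linear-equated: (14.4/12.2)(35 − 39.7) + 36.7 = 31.152
Difference = 31.152 − 32.00 = -0.85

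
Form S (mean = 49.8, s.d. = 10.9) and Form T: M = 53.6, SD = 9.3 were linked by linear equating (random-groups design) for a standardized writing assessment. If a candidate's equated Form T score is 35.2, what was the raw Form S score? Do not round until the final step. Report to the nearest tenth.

28.2

Invert y = (SD_Y/SD_X)(x − M_X) + M_Y:
x = (SD_X/SD_Y)(y − M_Y) + M_X = (10.9/9.3)(35.2 − 53.6) + 49.8
x = 1.172043 × -18.400 + 49.8 = 28.2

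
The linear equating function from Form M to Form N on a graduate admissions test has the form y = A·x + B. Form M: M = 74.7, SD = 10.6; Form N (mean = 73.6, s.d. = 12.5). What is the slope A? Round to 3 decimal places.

A = SD_Y / SD_X = 12.5 / 10.6 = 1.179

1.179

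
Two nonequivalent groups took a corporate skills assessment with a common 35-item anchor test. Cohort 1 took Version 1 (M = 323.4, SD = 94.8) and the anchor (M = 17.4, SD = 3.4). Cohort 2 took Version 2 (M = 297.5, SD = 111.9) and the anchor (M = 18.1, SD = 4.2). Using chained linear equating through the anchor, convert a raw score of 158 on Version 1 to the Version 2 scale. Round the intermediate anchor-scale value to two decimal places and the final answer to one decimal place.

Version 1 → anchor (Cohort 1): v = (3.4/94.8)(158 − 323.4) + 17.4 = 11.47
anchor → Version 2 (Cohort 2): y = (111.9/4.2)(11.47 − 18.1) + 297.5 = 120.9

120.9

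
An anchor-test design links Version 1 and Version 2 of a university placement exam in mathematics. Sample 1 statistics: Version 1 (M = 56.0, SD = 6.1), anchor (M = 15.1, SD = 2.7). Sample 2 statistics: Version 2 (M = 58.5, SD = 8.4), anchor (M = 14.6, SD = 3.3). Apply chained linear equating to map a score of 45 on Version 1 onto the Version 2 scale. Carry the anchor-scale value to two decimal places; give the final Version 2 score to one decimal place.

47.4

Version 1 → anchor (Sample 1): v = (2.7/6.1)(45 − 56.0) + 15.1 = 10.23
anchor → Version 2 (Sample 2): y = (8.4/3.3)(10.23 − 14.6) + 58.5 = 47.4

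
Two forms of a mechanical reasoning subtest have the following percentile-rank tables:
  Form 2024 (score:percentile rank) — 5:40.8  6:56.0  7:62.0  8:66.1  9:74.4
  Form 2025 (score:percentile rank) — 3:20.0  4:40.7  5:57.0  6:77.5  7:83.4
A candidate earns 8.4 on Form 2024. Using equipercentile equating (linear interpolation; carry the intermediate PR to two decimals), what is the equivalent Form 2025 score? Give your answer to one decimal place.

5.6

PR of 8.4 on Form 2024: 66.1 + (8.4 − 8)/(9 − 8) × (74.4 − 66.1) = 69.42
On Form 2025, PR 69.42 falls between score 5 (PR 57.0) and 6 (PR 77.5).
Interpolate: 5 + (69.42 − 57.0)/(77.5 − 57.0) × (6 − 5) = 5.6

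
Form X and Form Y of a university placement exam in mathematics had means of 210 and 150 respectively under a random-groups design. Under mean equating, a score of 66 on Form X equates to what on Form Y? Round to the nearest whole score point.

Mean equating: y = x + (M_Y − M_X) = 66 + (150 − 210) = 6

6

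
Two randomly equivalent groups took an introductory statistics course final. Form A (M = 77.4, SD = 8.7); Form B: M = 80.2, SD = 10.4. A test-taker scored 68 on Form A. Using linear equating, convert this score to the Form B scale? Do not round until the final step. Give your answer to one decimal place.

Linear equating: y = (SD_Y/SD_X)(x − M_X) + M_Y
y = (10.4/8.7)(68 − 77.4) + 80.2
y = 1.195402 × -9.4 + 80.2 = -11.2368 + 80.2 = 69.0

69.0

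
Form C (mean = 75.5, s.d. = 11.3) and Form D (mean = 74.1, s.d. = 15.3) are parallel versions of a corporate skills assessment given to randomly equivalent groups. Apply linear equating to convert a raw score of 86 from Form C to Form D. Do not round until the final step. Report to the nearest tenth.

88.3

Linear equating: y = (SD_Y/SD_X)(x − M_X) + M_Y
y = (15.3/11.3)(86 − 75.5) + 74.1
y = 1.353982 × 10.5 + 74.1 = 14.2168 + 74.1 = 88.3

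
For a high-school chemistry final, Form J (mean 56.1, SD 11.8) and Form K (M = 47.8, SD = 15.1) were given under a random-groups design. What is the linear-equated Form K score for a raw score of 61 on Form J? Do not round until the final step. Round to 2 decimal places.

Linear equating: y = (SD_Y/SD_X)(x − M_X) + M_Y
y = (15.1/11.8)(61 − 56.1) + 47.8
y = 1.279661 × 4.9 + 47.8 = 6.2703 + 47.8 = 54.07

54.07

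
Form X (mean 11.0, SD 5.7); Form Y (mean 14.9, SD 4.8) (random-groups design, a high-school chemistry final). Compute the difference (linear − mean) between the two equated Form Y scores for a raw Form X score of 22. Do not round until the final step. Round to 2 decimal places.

Mean-equated: 22 + (14.9 − 11.0) = 25.90
Linear-equated: (4.8/5.7)(22 − 11.0) + 14.9 = 24.163
Difference = 24.163 − 25.90 = -1.74

-1.74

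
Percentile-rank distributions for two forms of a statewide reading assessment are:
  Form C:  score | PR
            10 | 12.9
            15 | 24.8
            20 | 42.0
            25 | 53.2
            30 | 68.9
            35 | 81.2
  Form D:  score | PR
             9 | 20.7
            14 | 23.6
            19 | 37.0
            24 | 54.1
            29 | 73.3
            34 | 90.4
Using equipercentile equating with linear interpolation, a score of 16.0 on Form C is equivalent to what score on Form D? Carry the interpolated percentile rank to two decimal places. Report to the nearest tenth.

15.7

PR of 16.0 on Form C: 24.8 + (16.0 − 15)/(20 − 15) × (42.0 − 24.8) = 28.24
On Form D, PR 28.24 falls between score 14 (PR 23.6) and 19 (PR 37.0).
Interpolate: 14 + (28.24 − 23.6)/(37.0 − 23.6) × (19 − 14) = 15.7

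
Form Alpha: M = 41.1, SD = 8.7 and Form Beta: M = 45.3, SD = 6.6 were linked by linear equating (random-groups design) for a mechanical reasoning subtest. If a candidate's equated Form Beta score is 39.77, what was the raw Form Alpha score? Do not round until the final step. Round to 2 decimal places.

33.81

Invert y = (SD_Y/SD_X)(x − M_X) + M_Y:
x = (SD_X/SD_Y)(y − M_Y) + M_X = (8.7/6.6)(39.77 − 45.3) + 41.1
x = 1.318182 × -5.530 + 41.1 = 33.81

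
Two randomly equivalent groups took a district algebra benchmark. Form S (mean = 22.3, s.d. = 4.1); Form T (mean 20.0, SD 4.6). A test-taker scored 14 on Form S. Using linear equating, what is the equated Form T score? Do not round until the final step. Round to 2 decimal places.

10.69

Linear equating: y = (SD_Y/SD_X)(x − M_X) + M_Y
y = (4.6/4.1)(14 − 22.3) + 20.0
y = 1.121951 × -8.3 + 20.0 = -9.3122 + 20.0 = 10.69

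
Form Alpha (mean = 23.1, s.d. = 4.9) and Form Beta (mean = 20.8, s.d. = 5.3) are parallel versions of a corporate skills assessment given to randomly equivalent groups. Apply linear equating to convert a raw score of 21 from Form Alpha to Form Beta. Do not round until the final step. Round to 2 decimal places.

Linear equating: y = (SD_Y/SD_X)(x − M_X) + M_Y
y = (5.3/4.9)(21 − 23.1) + 20.8
y = 1.081633 × -2.1 + 20.8 = -2.2714 + 20.8 = 18.53

18.53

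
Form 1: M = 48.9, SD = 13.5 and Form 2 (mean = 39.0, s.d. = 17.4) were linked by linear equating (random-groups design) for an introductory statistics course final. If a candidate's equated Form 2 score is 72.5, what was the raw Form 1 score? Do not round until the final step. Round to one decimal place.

74.9

Invert y = (SD_Y/SD_X)(x − M_X) + M_Y:
x = (SD_X/SD_Y)(y − M_Y) + M_X = (13.5/17.4)(72.5 − 39.0) + 48.9
x = 0.775862 × 33.500 + 48.9 = 74.9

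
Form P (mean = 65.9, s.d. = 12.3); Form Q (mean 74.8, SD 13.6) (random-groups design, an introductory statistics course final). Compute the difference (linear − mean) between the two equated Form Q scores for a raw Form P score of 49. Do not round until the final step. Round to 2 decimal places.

-1.79

Mean-equated: 49 + (74.8 − 65.9) = 57.90
Linear-equated: (13.6/12.3)(49 − 65.9) + 74.8 = 56.114
Difference = 56.114 − 57.90 = -1.79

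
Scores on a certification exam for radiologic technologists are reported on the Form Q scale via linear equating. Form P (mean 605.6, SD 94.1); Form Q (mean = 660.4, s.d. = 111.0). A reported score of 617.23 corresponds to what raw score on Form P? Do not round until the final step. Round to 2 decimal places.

569.00

Invert y = (SD_Y/SD_X)(x − M_X) + M_Y:
x = (SD_X/SD_Y)(y − M_Y) + M_X = (94.1/111.0)(617.23 − 660.4) + 605.6
x = 0.847748 × -43.170 + 605.6 = 569.00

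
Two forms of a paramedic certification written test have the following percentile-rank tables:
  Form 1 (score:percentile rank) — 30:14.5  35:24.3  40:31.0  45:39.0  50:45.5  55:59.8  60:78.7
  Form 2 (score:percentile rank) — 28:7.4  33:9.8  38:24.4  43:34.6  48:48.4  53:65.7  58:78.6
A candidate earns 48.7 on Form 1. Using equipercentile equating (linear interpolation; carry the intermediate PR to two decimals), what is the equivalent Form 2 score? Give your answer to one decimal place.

PR of 48.7 on Form 1: 39.0 + (48.7 − 45)/(50 − 45) × (45.5 − 39.0) = 43.81
On Form 2, PR 43.81 falls between score 43 (PR 34.6) and 48 (PR 48.4).
Interpolate: 43 + (43.81 − 34.6)/(48.4 − 34.6) × (48 − 43) = 46.3

46.3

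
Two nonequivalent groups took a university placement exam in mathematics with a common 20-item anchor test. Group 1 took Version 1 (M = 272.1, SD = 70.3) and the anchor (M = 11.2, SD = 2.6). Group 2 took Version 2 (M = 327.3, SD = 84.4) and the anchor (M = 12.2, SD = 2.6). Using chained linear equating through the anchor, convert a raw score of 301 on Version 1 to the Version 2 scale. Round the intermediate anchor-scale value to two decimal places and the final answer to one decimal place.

329.6

Version 1 → anchor (Group 1): v = (2.6/70.3)(301 − 272.1) + 11.2 = 12.27
anchor → Version 2 (Group 2): y = (84.4/2.6)(12.27 − 12.2) + 327.3 = 329.6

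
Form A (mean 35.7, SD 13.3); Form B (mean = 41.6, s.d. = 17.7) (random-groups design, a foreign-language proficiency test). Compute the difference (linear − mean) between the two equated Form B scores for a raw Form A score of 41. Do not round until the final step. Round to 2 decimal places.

1.75

Mean-equated: 41 + (41.6 − 35.7) = 46.90
Linear-equated: (17.7/13.3)(41 − 35.7) + 41.6 = 48.653
Difference = 48.653 − 46.90 = 1.75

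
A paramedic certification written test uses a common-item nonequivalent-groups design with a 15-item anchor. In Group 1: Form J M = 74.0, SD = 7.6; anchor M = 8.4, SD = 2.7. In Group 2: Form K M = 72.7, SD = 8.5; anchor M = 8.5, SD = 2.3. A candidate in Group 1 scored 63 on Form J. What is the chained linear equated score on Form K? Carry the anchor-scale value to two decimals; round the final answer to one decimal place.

Form J → anchor (Group 1): v = (2.7/7.6)(63 − 74.0) + 8.4 = 4.49
anchor → Form K (Group 2): y = (8.5/2.3)(4.49 − 8.5) + 72.7 = 57.9

57.9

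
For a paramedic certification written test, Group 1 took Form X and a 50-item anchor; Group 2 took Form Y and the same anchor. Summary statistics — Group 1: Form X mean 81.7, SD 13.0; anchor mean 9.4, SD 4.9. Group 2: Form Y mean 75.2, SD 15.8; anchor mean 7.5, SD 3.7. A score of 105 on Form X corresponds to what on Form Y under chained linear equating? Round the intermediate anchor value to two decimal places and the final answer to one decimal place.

120.8

Form X → anchor (Group 1): v = (4.9/13.0)(105 − 81.7) + 9.4 = 18.18
anchor → Form Y (Group 2): y = (15.8/3.7)(18.18 − 7.5) + 75.2 = 120.8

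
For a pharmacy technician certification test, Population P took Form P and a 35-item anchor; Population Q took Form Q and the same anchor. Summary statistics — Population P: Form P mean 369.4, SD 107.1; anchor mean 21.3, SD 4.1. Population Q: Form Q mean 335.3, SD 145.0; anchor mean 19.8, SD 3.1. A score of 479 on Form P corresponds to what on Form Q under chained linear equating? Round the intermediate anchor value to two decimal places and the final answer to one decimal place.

601.9

Form P → anchor (Population P): v = (4.1/107.1)(479 − 369.4) + 21.3 = 25.50
anchor → Form Q (Population Q): y = (145.0/3.1)(25.50 − 19.8) + 335.3 = 601.9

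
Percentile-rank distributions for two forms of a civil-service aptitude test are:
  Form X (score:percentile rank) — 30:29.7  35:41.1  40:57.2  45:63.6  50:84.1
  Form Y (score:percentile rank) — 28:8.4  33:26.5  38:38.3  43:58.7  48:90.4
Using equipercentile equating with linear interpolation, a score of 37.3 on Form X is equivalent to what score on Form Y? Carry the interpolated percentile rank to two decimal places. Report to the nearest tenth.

PR of 37.3 on Form X: 41.1 + (37.3 − 35)/(40 − 35) × (57.2 − 41.1) = 48.51
On Form Y, PR 48.51 falls between score 38 (PR 38.3) and 43 (PR 58.7).
Interpolate: 38 + (48.51 − 38.3)/(58.7 − 38.3) × (43 − 38) = 40.5

40.5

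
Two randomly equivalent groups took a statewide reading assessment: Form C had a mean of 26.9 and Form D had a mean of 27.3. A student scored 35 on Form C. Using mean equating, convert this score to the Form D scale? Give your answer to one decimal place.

35.4

Mean equating: y = x + (M_Y − M_X) = 35 + (27.3 − 26.9) = 35.4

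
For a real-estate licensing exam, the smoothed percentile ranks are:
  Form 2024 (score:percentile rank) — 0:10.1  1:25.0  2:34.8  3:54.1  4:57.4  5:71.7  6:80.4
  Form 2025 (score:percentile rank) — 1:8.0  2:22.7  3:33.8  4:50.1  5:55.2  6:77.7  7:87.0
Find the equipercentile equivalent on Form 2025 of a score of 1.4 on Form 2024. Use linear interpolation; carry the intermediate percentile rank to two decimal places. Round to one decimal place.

2.6

PR of 1.4 on Form 2024: 25.0 + (1.4 − 1)/(2 − 1) × (34.8 − 25.0) = 28.92
On Form 2025, PR 28.92 falls between score 2 (PR 22.7) and 3 (PR 33.8).
Interpolate: 2 + (28.92 − 22.7)/(33.8 − 22.7) × (3 − 2) = 2.6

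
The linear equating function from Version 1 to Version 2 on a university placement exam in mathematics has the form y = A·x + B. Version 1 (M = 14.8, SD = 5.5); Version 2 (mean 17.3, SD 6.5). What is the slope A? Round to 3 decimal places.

A = SD_Y / SD_X = 6.5 / 5.5 = 1.182

1.182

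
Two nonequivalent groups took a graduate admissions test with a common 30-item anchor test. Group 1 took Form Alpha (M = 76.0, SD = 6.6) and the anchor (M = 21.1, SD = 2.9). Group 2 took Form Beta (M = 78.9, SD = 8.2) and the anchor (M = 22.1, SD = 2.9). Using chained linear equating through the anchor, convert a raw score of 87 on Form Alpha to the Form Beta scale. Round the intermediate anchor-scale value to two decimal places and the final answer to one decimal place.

89.7

Form Alpha → anchor (Group 1): v = (2.9/6.6)(87 − 76.0) + 21.1 = 25.93
anchor → Form Beta (Group 2): y = (8.2/2.9)(25.93 − 22.1) + 78.9 = 89.7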